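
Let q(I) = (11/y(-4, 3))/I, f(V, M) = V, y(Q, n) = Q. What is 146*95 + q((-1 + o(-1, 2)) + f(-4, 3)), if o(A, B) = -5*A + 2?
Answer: 110949/8 ≈ 13869.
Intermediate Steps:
o(A, B) = 2 - 5*A
q(I) = -11/(4*I) (q(I) = (11/(-4))/I = (11*(-1/4))/I = -11/(4*I))
146*95 + q((-1 + o(-1, 2)) + f(-4, 3)) = 146*95 - 11/(4*((-1 + (2 - 5*(-1))) - 4)) = 13870 - 11/(4*((-1 + (2 + 5)) - 4)) = 13870 - 11/(4*((-1 + 7) - 4)) = 13870 - 11/(4*(6 - 4)) = 13870 - 11/4/2 = 13870 - 11/4*1/2 = 13870 - 11/8 = 110949/8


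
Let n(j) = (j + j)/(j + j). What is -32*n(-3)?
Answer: -32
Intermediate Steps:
n(j) = 1 (n(j) = (2*j)/((2*j)) = (2*j)*(1/(2*j)) = 1)
-32*n(-3) = -32*1 = -32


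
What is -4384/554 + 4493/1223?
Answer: -1436255/338771 ≈ -4.2396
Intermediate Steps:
-4384/554 + 4493/1223 = -4384*1/554 + 4493*(1/1223) = -2192/277 + 4493/1223 = -1436255/338771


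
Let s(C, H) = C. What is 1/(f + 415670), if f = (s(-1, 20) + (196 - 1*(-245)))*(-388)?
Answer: 1/244950 ≈ 4.0825e-6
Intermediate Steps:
f = -170720 (f = (-1 + (196 - 1*(-245)))*(-388) = (-1 + (196 + 245))*(-388) = (-1 + 441)*(-388) = 440*(-388) = -170720)
1/(f + 415670) = 1/(-170720 + 415670) = 1/244950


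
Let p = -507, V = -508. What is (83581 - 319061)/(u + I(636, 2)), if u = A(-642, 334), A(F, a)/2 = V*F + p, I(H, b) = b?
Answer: -11774/32563 ≈ -0.36158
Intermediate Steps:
A(F, a) = -1014 - 1016*F (A(F, a) = 2*(-508*F - 507) = 2*(-507 - 508*F) = -1014 - 1016*F)
u = 651258 (u = -1014 - 1016*(-642) = -1014 + 652272 = 651258)
(83581 - 319061)/(u + I(636, 2)) = (83581 - 319061)/(651258 + 2) = -235480/651260 = -235480*1/651260 = -11774/32563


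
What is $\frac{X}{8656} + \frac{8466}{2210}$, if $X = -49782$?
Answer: $- \frac{540243}{281320} \approx -1.9204$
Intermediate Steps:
$\frac{X}{8656} + \frac{8466}{2210} = - \frac{49782}{8656} + \frac{8466}{2210} = \left(-49782\right) \frac{1}{8656} + 8466 \cdot \frac{1}{2210} = - \frac{24891}{4328} + \frac{249}{65} = - \frac{540243}{281320}$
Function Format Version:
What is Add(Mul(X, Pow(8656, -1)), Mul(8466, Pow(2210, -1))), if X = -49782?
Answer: Rational(-540243, 281320) ≈ -1.9204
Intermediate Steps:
Add(Mul(X, Pow(8656, -1)), Mul(8466, Pow(2210, -1))) = Add(Mul(-49782, Pow(8656, -1)), Mul(8466, Pow(2210, -1))) = Add(Mul(-49782, Rational(1, 8656)), Mul(8466, Rational(1, 2210))) = Add(Rational(-24891, 4328), Rational(249, 65)) = Rational(-540243, 281320)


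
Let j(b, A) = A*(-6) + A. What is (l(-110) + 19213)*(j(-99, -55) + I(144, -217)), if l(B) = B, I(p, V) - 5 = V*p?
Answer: -591581704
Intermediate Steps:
I(p, V) = 5 + V*p
j(b, A) = -5*A (j(b, A) = -6*A + A = -5*A)
(l(-110) + 19213)*(j(-99, -55) + I(144, -217)) = (-110 + 19213)*(-5*(-55) + (5 - 217*144)) = 19103*(275 + (5 - 31248)) = 19103*(275 - 31243) = 19103*(-30968) = -591581704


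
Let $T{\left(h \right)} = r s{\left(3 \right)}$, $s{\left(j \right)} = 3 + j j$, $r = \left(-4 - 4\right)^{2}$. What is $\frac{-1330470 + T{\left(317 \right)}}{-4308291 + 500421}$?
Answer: $\frac{20147}{57695} \approx 0.3492$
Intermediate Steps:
$r = 64$ ($r = \left(-8\right)^{2} = 64$)
$s{\left(j \right)} = 3 + j^{2}$
$T{\left(h \right)} = 768$ ($T{\left(h \right)} = 64 \left(3 + 3^{2}\right) = 64 \left(3 + 9\right) = 64 \cdot 12 = 768$)
$\frac{-1330470 + T{\left(317 \right)}}{-4308291 + 500421} = \frac{-1330470 + 768}{-4308291 + 500421} = - \frac{1329702}{-3807870} = \left(-1329702\right) \left(- \frac{1}{3807870}\right) = \frac{20147}{57695}$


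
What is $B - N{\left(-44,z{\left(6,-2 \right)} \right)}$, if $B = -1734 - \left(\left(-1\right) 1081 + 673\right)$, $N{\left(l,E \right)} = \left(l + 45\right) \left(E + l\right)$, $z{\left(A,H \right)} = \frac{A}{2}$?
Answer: $-1285$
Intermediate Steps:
$z{\left(A,H \right)} = \frac{A}{2}$ ($z{\left(A,H \right)} = A \frac{1}{2} = \frac{A}{2}$)
$N{\left(l,E \right)} = \left(45 + l\right) \left(E + l\right)$
$B = -1326$ ($B = -1734 - \left(-1081 + 673\right) = -1734 - -408 = -1734 + 408 = -1326$)
$B - N{\left(-44,z{\left(6,-2 \right)} \right)} = -1326 - \left(\left(-44\right)^{2} + 45 \cdot \frac{1}{2} \cdot 6 + 45 \left(-44\right) + \frac{1}{2} \cdot 6 \left(-44\right)\right) = -1326 - \left(1936 + 45 \cdot 3 - 1980 + 3 \left(-44\right)\right) = -1326 - \left(1936 + 135 - 1980 - 132\right) = -1326 - -41 = -1326 + 41 = -1285$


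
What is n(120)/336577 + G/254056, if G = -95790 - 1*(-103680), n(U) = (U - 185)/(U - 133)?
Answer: 1328431405/42754703156 ≈ 0.031071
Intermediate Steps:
n(U) = (-185 + U)/(-133 + U)
G = 7890 (G = -95790 + 103680 = 7890)
n(120)/336577 + G/254056 = ((-185 + 120)/(-133 + 120))/336577 + 7890/254056 = (-65/(-13))*(1/336577) + 7890*(1/254056) = -1/13*(-65)*(1/336577) + 3945/127028 = 5*(1/336577) + 3945/127028 = 5/336577 + 3945/127028 = 1328431405/42754703156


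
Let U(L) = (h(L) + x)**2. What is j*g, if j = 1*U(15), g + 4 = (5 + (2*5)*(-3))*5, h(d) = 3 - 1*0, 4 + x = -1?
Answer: -516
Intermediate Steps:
x = -5 (x = -4 - 1 = -5)
h(d) = 3 (h(d) = 3 + 0 = 3)
U(L) = 4 (U(L) = (3 - 5)**2 = (-2)**2 = 4)
g = -129 (g = -4 + (5 + (2*5)*(-3))*5 = -4 + (5 + 10*(-3))*5 = -4 + (5 - 30)*5 = -4 - 25*5 = -4 - 125 = -129)
j = 4 (j = 1*4 = 4)
j*g = 4*(-129) = -516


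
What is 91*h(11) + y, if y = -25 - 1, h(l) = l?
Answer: 975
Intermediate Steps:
y = -26
91*h(11) + y = 91*11 - 26 = 1001 - 26 = 975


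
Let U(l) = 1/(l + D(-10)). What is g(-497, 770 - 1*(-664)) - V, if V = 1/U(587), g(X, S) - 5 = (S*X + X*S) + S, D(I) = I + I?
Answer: -1424524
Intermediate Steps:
D(I) = 2*I
U(l) = 1/(-20 + l) (U(l) = 1/(l + 2*(-10)) = 1/(l - 20) = 1/(-20 + l))
g(X, S) = 5 + S + 2*S*X (g(X, S) = 5 + ((S*X + X*S) + S) = 5 + ((S*X + S*X) + S) = 5 + (2*S*X + S) = 5 + (S + 2*S*X) = 5 + S + 2*S*X)
V = 567 (V = 1/(1/(-20 + 587)) = 1/(1/567) = 567)
g(-497, 770 - 1*(-664)) - V = (5 + (770 - 1*(-664)) + 2*(770 - 1*(-664))*(-497)) - 1*567 = (5 + (770 + 664) + 2*(770 + 664)*(-497)) - 567 = (5 + 1434 + 2*1434*(-497)) - 567 = (5 + 1434 - 1425396) - 567 = -1423957 - 567 = -1424524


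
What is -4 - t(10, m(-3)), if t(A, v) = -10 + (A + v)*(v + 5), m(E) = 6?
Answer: -170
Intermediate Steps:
t(A, v) = -10 + (5 + v)*(A + v) (t(A, v) = -10 + (A + v)*(5 + v) = -10 + (5 + v)*(A + v))
-4 - t(10, m(-3)) = -4 - (-10 + 6² + 5*10 + 5*6 + 10*6) = -4 - (-10 + 36 + 50 + 30 + 60) = -4 - 1*166 = -4 - 166 = -170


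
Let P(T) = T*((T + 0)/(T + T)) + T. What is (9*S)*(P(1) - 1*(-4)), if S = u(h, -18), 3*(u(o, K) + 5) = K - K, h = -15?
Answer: -495/2 ≈ -247.50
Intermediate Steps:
u(o, K) = -5 (u(o, K) = -5 + (K - K)/3 = -5 + (⅓)*0 = -5 + 0 = -5)
S = -5
P(T) = 3*T/2 (P(T) = T*(T/((2*T))) + T = T*(T*(1/(2*T))) + T = T*(½) + T = T/2 + T = 3*T/2)
(9*S)*(P(1) - 1*(-4)) = (9*(-5))*((3/2)*1 - 1*(-4)) = -45*(3/2 + 4) = -45*11/2 = -495/2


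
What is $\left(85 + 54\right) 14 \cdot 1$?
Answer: $1946$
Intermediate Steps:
$\left(85 + 54\right) 14 \cdot 1 = 139 \cdot 14 = 1946$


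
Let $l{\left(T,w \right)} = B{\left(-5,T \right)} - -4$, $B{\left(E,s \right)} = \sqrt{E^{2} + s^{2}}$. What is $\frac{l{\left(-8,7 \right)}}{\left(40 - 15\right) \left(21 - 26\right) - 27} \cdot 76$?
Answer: $-2 - \frac{\sqrt{89}}{2} \approx -6.717$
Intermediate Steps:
$l{\left(T,w \right)} = 4 + \sqrt{25 + T^{2}}$ ($l{\left(T,w \right)} = \sqrt{\left(-5\right)^{2} + T^{2}} - -4 = \sqrt{25 + T^{2}} + 4 = 4 + \sqrt{25 + T^{2}}$)
$\frac{l{\left(-8,7 \right)}}{\left(40 - 15\right) \left(21 - 26\right) - 27} \cdot 76 = \frac{4 + \sqrt{25 + \left(-8\right)^{2}}}{\left(40 - 15\right) \left(21 - 26\right) - 27} \cdot 76 = \frac{4 + \sqrt{25 + 64}}{25 \left(-5\right) - 27} \cdot 76 = \frac{4 + \sqrt{89}}{-125 - 27} \cdot 76 = \frac{4 + \sqrt{89}}{-152} \cdot 76 = \left(4 + \sqrt{89}\right) \left(- \frac{1}{152}\right) 76 = \left(- \frac{1}{38} - \frac{\sqrt{89}}{152}\right) 76 = -2 - \frac{\sqrt{89}}{2}$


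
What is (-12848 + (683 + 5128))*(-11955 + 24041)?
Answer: -85049182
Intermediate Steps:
(-12848 + (683 + 5128))*(-11955 + 24041) = (-12848 + 5811)*12086 = -7037*12086 = -85049182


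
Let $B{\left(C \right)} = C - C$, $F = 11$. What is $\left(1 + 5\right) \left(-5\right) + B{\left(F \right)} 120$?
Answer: $-30$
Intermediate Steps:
$B{\left(C \right)} = 0$
$\left(1 + 5\right) \left(-5\right) + B{\left(F \right)} 120 = \left(1 + 5\right) \left(-5\right) + 0 \cdot 120 = 6 \left(-5\right) + 0 = -30 + 0 = -30$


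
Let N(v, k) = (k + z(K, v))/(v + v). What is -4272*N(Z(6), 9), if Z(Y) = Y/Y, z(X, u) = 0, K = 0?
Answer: -19224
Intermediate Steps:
Z(Y) = 1
N(v, k) = k/(2*v) (N(v, k) = (k + 0)/(v + v) = k/((2*v)) = k*(1/(2*v)) = k/(2*v))
-4272*N(Z(6), 9) = -2136*9/1 = -2136*9 = -4272*9/2 = -19224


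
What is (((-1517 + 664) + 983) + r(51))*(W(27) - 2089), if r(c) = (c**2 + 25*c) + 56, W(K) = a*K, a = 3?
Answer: -8156496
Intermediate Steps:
W(K) = 3*K
r(c) = 56 + c**2 + 25*c
(((-1517 + 664) + 983) + r(51))*(W(27) - 2089) = (((-1517 + 664) + 983) + (56 + 51**2 + 25*51))*(3*27 - 2089) = ((-853 + 983) + (56 + 2601 + 1275))*(81 - 2089) = (130 + 3932)*(-2008) = 4062*(-2008) = -8156496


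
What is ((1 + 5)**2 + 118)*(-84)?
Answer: -12936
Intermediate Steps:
((1 + 5)**2 + 118)*(-84) = (6**2 + 118)*(-84) = (36 + 118)*(-84) = 154*(-84) = -12936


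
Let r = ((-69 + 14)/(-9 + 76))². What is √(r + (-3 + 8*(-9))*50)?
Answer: 5*I*√673229/67 ≈ 61.232*I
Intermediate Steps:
r = 3025/4489 (r = (-55/67)² = 3025/4489 ≈ 0.67387)
√(r + (-3 + 8*(-9))*50) = √(3025/4489 + (-3 + 8*(-9))*50) = √(3025/4489 + (-3 - 72)*50) = √(3025/4489 - 75*50) = √(3025/4489 - 3750) = √(-16830725/4489) = 5*I*√673229/67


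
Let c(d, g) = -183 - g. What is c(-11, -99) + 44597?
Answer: 44513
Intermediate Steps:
c(-11, -99) + 44597 = (-183 - 1*(-99)) + 44597 = (-183 + 99) + 44597 = -84 + 44597 = 44513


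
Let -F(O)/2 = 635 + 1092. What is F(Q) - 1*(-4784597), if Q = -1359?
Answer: 4781143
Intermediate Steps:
F(O) = -3454 (F(O) = -2*(635 + 1092) = -2*1727 = -3454)
F(Q) - 1*(-4784597) = -3454 - 1*(-4784597) = -3454 + 4784597 = 4781143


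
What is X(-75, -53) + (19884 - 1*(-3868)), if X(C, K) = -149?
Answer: 23603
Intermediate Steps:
X(-75, -53) + (19884 - 1*(-3868)) = -149 + (19884 - 1*(-3868)) = -149 + (19884 + 3868) = -149 + 23752 = 23603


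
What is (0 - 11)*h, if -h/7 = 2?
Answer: 154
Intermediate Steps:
h = -14 (h = -7*2 = -14)
(0 - 11)*h = (0 - 11)*(-14) = -11*(-14) = 154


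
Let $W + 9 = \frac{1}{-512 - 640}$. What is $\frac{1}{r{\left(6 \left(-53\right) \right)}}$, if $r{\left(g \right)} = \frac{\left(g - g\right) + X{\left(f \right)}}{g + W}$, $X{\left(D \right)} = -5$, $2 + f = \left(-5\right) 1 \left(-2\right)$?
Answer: $\frac{75341}{1152} \approx 65.4$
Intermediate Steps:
$f = 8$ ($f = -2 + \left(-5\right) 1 \left(-2\right) = -2 - -10 = -2 + 10 = 8$)
$W = - \frac{10369}{1152}$ ($W = -9 + \frac{1}{-512 - 640} = -9 + \frac{1}{-1152} = -9 - \frac{1}{1152} = - \frac{10369}{1152} \approx -9.0009$)
$r{\left(g \right)} = - \frac{5}{- \frac{10369}{1152} + g}$ ($r{\left(g \right)} = \frac{\left(g - g\right) - 5}{g - \frac{10369}{1152}} = \frac{0 - 5}{- \frac{10369}{1152} + g} = - \frac{5}{- \frac{10369}{1152} + g}$)
$\frac{1}{r{\left(6 \left(-53\right) \right)}} = \frac{1}{\left(-5760\right) \frac{1}{-10369 + 1152 \cdot 6 \left(-53\right)}} = \frac{1}{\left(-5760\right) \frac{1}{-10369 + 1152 \left(-318\right)}} = \frac{1}{\left(-5760\right) \frac{1}{-10369 - 366336}} = \frac{1}{\left(-5760\right) \frac{1}{-376705}} = \frac{1}{\left(-5760\right) \left(- \frac{1}{376705}\right)} = \frac{1}{\frac{1152}{75341}} = \frac{75341}{1152}$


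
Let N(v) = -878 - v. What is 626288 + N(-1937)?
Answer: 627347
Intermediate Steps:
626288 + N(-1937) = 626288 + (-878 - 1*(-1937)) = 626288 + (-878 + 1937) = 626288 + 1059 = 627347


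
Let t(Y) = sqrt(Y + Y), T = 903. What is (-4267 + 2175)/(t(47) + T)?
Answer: -1889076/815315 + 2092*sqrt(94)/815315 ≈ -2.2921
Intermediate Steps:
t(Y) = sqrt(2)*sqrt(Y) (t(Y) = sqrt(2*Y) = sqrt(2)*sqrt(Y))
(-4267 + 2175)/(t(47) + T) = (-4267 + 2175)/(sqrt(2)*sqrt(47) + 903) = -2092/(sqrt(94) + 903) = -2092/(903 + sqrt(94))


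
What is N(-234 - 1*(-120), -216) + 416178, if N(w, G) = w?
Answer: 416064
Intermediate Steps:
N(-234 - 1*(-120), -216) + 416178 = (-234 - 1*(-120)) + 416178 = (-234 + 120) + 416178 = -114 + 416178 = 416064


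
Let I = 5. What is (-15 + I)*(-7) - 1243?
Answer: -1173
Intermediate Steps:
(-15 + I)*(-7) - 1243 = (-15 + 5)*(-7) - 1243 = -10*(-7) - 1243 = 70 - 1243 = -1173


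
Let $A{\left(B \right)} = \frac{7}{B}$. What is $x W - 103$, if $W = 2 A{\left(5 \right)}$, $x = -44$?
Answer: $- \frac{1131}{5} \approx -226.2$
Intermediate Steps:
$W = \frac{14}{5}$ ($W = 2 \cdot \frac{7}{5} = \frac{14}{5} \approx 2.8$)
$x W - 103 = \left(-44\right) \frac{14}{5} - 103 = - \frac{616}{5} - 103 = - \frac{1131}{5}$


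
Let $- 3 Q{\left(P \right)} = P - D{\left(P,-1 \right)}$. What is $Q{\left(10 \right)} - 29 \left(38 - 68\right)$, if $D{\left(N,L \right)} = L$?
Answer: $\frac{2599}{3} \approx 866.33$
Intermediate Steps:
$Q{\left(P \right)} = - \frac{1}{3} - \frac{P}{3}$ ($Q{\left(P \right)} = - \frac{P - -1}{3} = - \frac{P + 1}{3} = - \frac{1 + P}{3} = - \frac{1}{3} - \frac{P}{3}$)
$Q{\left(10 \right)} - 29 \left(38 - 68\right) = \left(- \frac{1}{3} - \frac{10}{3}\right) - 29 \left(38 - 68\right) = - \frac{11}{3} - -870 = - \frac{11}{3} + 870 = \frac{2599}{3}$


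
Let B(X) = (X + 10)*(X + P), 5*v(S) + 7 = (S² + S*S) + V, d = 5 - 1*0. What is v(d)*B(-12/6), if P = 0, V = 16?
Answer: -944/5 ≈ -188.80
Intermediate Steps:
d = 5 (d = 5 + 0 = 5)
v(S) = 9/5 + 2*S²/5 (v(S) = -7/5 + ((S² + S*S) + 16)/5 = -7/5 + ((S² + S²) + 16)/5 = -7/5 + (2*S² + 16)/5 = -7/5 + (16 + 2*S²)/5 = -7/5 + (16/5 + 2*S²/5) = 9/5 + 2*S²/5)
B(X) = X*(10 + X) (B(X) = (X + 10)*(X + 0) = (10 + X)*X = X*(10 + X))
v(d)*B(-12/6) = (9/5 + (⅖)*5²)*((-12/6)*(10 - 12/6)) = (9/5 + (⅖)*25)*((-12*⅙)*(10 - 12*⅙)) = (9/5 + 10)*(-2*(10 - 2)) = 59*(-2*8)/5 = (59/5)*(-16) = -944/5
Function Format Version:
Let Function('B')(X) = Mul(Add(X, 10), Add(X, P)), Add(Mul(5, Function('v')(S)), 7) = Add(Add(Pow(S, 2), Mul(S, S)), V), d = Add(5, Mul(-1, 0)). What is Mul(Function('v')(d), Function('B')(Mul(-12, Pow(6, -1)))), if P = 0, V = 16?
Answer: Rational(-944, 5) ≈ -188.80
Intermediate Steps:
d = 5 (d = Add(5, 0) = 5)
Function('v')(S) = Add(Rational(9, 5), Mul(Rational(2, 5), Pow(S, 2))) (Function('v')(S) = Add(Rational(-7, 5), Mul(Rational(1, 5), Add(Add(Pow(S, 2), Mul(S, S)), 16))) = Add(Rational(-7, 5), Mul(Rational(1, 5), Add(Add(Pow(S, 2), Pow(S, 2)), 16))) = Add(Rational(-7, 5), Mul(Rational(1, 5), Add(Mul(2, Pow(S, 2)), 16))) = Add(Rational(-7, 5), Mul(Rational(1, 5), Add(16, Mul(2, Pow(S, 2))))) = Add(Rational(-7, 5), Add(Rational(16, 5), Mul(Rational(2, 5), Pow(S, 2)))) = Add(Rational(9, 5), Mul(Rational(2, 5), Pow(S, 2))))
Function('B')(X) = Mul(X, Add(10, X)) (Function('B')(X) = Mul(Add(X, 10), Add(X, 0)) = Mul(Add(10, X), X) = Mul(X, Add(10, X)))
Mul(Function('v')(d), Function('B')(Mul(-12, Pow(6, -1)))) = Mul(Add(Rational(9, 5), Mul(Rational(2, 5), Pow(5, 2))), Mul(Mul(-12, Pow(6, -1)), Add(10, Mul(-12, Pow(6, -1))))) = Mul(Add(Rational(9, 5), Mul(Rational(2, 5), 25)), Mul(Mul(-12, Rational(1, 6)), Add(10, Mul(-12, Rational(1, 6))))) = Mul(Add(Rational(9, 5), 10), Mul(-2, Add(10, -2))) = Mul(Rational(59, 5), Mul(-2, 8)) = Mul(Rational(59, 5), -16) = Rational(-944, 5)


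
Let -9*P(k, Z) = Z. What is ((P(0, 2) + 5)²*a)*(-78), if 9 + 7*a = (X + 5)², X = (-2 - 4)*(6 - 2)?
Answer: -16922048/189 ≈ -89535.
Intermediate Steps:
X = -24 (X = -6*4 = -24)
P(k, Z) = -Z/9
a = 352/7 (a = -9/7 + (-24 + 5)²/7 = -9/7 + (⅐)*(-19)² = -9/7 + (⅐)*361 = -9/7 + 361/7 = 352/7 ≈ 50.286)
((P(0, 2) + 5)²*a)*(-78) = ((-⅑*2 + 5)²*(352/7))*(-78) = ((-2/9 + 5)²*(352/7))*(-78) = ((43/9)²*(352/7))*(-78) = ((1849/81)*(352/7))*(-78) = (650848/567)*(-78) = -16922048/189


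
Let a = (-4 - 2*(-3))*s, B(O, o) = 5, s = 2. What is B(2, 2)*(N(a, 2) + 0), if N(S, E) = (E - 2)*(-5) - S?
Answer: -20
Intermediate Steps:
a = 4 (a = (-4 - 2*(-3))*2 = (-4 + 6)*2 = 2*2 = 4)
N(S, E) = 10 - S - 5*E (N(S, E) = (-2 + E)*(-5) - S = (10 - 5*E) - S = 10 - S - 5*E)
B(2, 2)*(N(a, 2) + 0) = 5*((10 - 1*4 - 5*2) + 0) = 5*((10 - 4 - 10) + 0) = 5*(-4 + 0) = 5*(-4) = -20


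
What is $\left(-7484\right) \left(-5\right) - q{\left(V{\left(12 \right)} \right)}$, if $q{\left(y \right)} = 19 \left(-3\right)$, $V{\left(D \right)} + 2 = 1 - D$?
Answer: $37477$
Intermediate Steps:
$V{\left(D \right)} = -1 - D$ ($V{\left(D \right)} = -2 - \left(-1 + D\right) = -1 - D$)
$q{\left(y \right)} = -57$
$\left(-7484\right) \left(-5\right) - q{\left(V{\left(12 \right)} \right)} = \left(-7484\right) \left(-5\right) - -57 = 37420 + 57 = 37477$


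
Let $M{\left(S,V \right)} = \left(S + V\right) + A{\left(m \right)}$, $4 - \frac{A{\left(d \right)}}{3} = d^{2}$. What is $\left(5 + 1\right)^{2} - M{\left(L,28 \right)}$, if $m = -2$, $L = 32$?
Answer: $-24$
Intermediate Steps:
$A{\left(d \right)} = 12 - 3 d^{2}$
$M{\left(S,V \right)} = S + V$ ($M{\left(S,V \right)} = \left(S + V\right) + \left(12 - 3 \left(-2\right)^{2}\right) = \left(S + V\right) + \left(12 - 12\right) = \left(S + V\right) + 0 = S + V$)
$\left(5 + 1\right)^{2} - M{\left(L,28 \right)} = \left(5 + 1\right)^{2} - \left(32 + 28\right) = 6^{2} - 60 = 36 - 60 = -24$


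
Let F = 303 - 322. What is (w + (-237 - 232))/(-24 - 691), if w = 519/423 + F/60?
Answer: 1320013/2016300 ≈ 0.65467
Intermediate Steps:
F = -19
w = 2567/2820 (w = 519/423 - 19/60 = 519*(1/423) - 19*1/60 = 173/141 - 19/60 = 2567/2820 ≈ 0.91028)
(w + (-237 - 232))/(-24 - 691) = (2567/2820 + (-237 - 232))/(-24 - 691) = (2567/2820 - 469)/(-715) = -1/715*(-1320013/2820) = 1320013/2016300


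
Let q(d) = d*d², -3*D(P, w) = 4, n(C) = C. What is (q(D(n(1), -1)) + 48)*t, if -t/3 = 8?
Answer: -9856/9 ≈ -1095.1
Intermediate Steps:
D(P, w) = -4/3 (D(P, w) = -⅓*4 = -4/3)
t = -24 (t = -3*8 = -24)
q(d) = d³
(q(D(n(1), -1)) + 48)*t = ((-4/3)³ + 48)*(-24) = (-64/27 + 48)*(-24) = (1232/27)*(-24) = -9856/9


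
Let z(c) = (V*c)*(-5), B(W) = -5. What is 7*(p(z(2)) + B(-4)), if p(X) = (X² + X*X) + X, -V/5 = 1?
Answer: 35315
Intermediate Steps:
V = -5 (V = -5*1 = -5)
z(c) = 25*c (z(c) = -5*c*(-5) = 25*c)
p(X) = X + 2*X² (p(X) = (X² + X²) + X = 2*X² + X = X + 2*X²)
7*(p(z(2)) + B(-4)) = 7*((25*2)*(1 + 2*(25*2)) - 5) = 7*(50*(1 + 2*50) - 5) = 7*(50*(1 + 100) - 5) = 7*(50*101 - 5) = 7*(5050 - 5) = 7*5045 = 35315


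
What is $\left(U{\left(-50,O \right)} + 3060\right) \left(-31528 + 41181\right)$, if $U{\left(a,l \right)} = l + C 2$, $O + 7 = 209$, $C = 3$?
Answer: $31546004$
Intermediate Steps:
$O = 202$ ($O = -7 + 209 = 202$)
$U{\left(a,l \right)} = 6 + l$ ($U{\left(a,l \right)} = l + 3 \cdot 2 = l + 6 = 6 + l$)
$\left(U{\left(-50,O \right)} + 3060\right) \left(-31528 + 41181\right) = \left(\left(6 + 202\right) + 3060\right) \left(-31528 + 41181\right) = \left(208 + 3060\right) 9653 = 3268 \cdot 9653 = 31546004$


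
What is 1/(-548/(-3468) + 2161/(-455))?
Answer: -394485/1811252 ≈ -0.21780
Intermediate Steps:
1/(-548/(-3468) + 2161/(-455)) = 1/(-548*(-1/3468) + 2161*(-1/455)) = 1/(137/867 - 2161/455) = 1/(-1811252/394485) = -394485/1811252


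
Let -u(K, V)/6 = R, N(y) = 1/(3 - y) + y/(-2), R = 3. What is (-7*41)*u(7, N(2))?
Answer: 5166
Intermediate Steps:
N(y) = 1/(3 - y) - y/2 (N(y) = 1/(3 - y) + y*(-½) = 1/(3 - y) - y/2)
u(K, V) = -18 (u(K, V) = -6*3 = -18)
(-7*41)*u(7, N(2)) = -7*41*(-18) = -287*(-18) = 5166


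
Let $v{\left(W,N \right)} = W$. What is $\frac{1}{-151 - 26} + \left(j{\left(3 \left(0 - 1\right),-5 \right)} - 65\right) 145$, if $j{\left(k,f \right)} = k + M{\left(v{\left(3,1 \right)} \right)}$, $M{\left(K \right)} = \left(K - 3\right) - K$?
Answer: $- \frac{1822216}{177} \approx -10295.0$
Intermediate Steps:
$M{\left(K \right)} = -3$ ($M{\left(K \right)} = \left(-3 + K\right) - K = -3$)
$j{\left(k,f \right)} = -3 + k$ ($j{\left(k,f \right)} = k - 3 = -3 + k$)
$\frac{1}{-151 - 26} + \left(j{\left(3 \left(0 - 1\right),-5 \right)} - 65\right) 145 = \frac{1}{-151 - 26} + \left(\left(-3 + 3 \left(0 - 1\right)\right) - 65\right) 145 = \frac{1}{-177} + \left(\left(-3 + 3 \left(-1\right)\right) - 65\right) 145 = - \frac{1}{177} + \left(\left(-3 - 3\right) - 65\right) 145 = - \frac{1}{177} + \left(-6 - 65\right) 145 = - \frac{1}{177} - 10295 = - \frac{1822216}{177}$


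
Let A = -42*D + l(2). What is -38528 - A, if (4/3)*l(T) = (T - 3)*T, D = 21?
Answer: -75289/2 ≈ -37645.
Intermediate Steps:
l(T) = 3*T*(-3 + T)/4 (l(T) = 3*((T - 3)*T)/4 = 3*((-3 + T)*T)/4 = 3*(T*(-3 + T))/4 = 3*T*(-3 + T)/4)
A = -1767/2 (A = -42*21 + (¾)*2*(-3 + 2) = -882 + (¾)*2*(-1) = -882 - 3/2 = -1767/2 ≈ -883.50)
-38528 - A = -38528 - 1*(-1767/2) = -38528 + 1767/2 = -75289/2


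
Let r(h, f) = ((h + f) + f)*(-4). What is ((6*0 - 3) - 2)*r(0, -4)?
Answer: -160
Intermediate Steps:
r(h, f) = -8*f - 4*h (r(h, f) = ((f + h) + f)*(-4) = (h + 2*f)*(-4) = -8*f - 4*h)
((6*0 - 3) - 2)*r(0, -4) = ((6*0 - 3) - 2)*(-8*(-4) - 4*0) = ((0 - 3) - 2)*(32 + 0) = (-3 - 2)*32 = -5*32 = -160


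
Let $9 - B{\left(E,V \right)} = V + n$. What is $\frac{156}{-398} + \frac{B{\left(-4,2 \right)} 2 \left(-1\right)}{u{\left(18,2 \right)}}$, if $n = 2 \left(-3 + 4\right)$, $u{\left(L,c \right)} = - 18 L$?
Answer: $- \frac{11641}{32238} \approx -0.3611$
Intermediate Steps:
$n = 2$ ($n = 2 \cdot 1 = 2$)
$B{\left(E,V \right)} = 7 - V$ ($B{\left(E,V \right)} = 9 - \left(V + 2\right) = 9 - \left(2 + V\right) = 7 - V$)
$\frac{156}{-398} + \frac{B{\left(-4,2 \right)} 2 \left(-1\right)}{u{\left(18,2 \right)}} = \frac{156}{-398} + \frac{\left(7 - 2\right) 2 \left(-1\right)}{\left(-18\right) 18} = 156 \left(- \frac{1}{398}\right) + \frac{\left(7 - 2\right) 2 \left(-1\right)}{-324} = - \frac{78}{199} + 5 \cdot 2 \left(-1\right) \left(- \frac{1}{324}\right) = - \frac{78}{199} + 10 \left(-1\right) \left(- \frac{1}{324}\right) = - \frac{78}{199} - - \frac{5}{162} = - \frac{78}{199} + \frac{5}{162} = - \frac{11641}{32238}$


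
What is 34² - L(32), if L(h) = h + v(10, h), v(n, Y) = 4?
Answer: 1120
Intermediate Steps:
L(h) = 4 + h (L(h) = h + 4 = 4 + h)
34² - L(32) = 34² - (4 + 32) = 1156 - 1*36 = 1156 - 36 = 1120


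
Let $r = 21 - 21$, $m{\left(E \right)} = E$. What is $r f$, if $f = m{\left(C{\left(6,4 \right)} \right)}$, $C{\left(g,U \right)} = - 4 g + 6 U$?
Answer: $0$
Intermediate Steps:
$f = 0$ ($f = \left(-4\right) 6 + 6 \cdot 4 = -24 + 24 = 0$)
$r = 0$
$r f = 0 \cdot 0 = 0$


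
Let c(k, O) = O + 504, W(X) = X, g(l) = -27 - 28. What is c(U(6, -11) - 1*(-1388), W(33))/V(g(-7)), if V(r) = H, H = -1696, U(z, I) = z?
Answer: -537/1696 ≈ -0.31663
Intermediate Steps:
g(l) = -55
c(k, O) = 504 + O
V(r) = -1696
c(U(6, -11) - 1*(-1388), W(33))/V(g(-7)) = (504 + 33)/(-1696) = 537*(-1/1696) = -537/1696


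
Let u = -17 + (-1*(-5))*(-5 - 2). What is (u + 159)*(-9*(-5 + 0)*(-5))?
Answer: -24075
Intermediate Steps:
u = -52 (u = -17 + 5*(-7) = -17 - 35 = -52)
(u + 159)*(-9*(-5 + 0)*(-5)) = (-52 + 159)*(-9*(-5 + 0)*(-5)) = 107*(-(-45)*(-5)) = 107*(-9*25) = 107*(-225) = -24075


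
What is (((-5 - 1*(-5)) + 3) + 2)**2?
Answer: 25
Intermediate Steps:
(((-5 - 1*(-5)) + 3) + 2)**2 = (((-5 + 5) + 3) + 2)**2 = ((0 + 3) + 2)**2 = (3 + 2)**2 = 5**2 = 25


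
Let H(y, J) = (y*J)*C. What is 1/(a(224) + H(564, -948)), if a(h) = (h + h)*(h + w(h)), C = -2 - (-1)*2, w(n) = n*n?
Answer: 1/22579200 ≈ 4.4289e-8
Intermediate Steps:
w(n) = n²
C = 0 (C = -2 - 1*(-2) = -2 + 2 = 0)
H(y, J) = 0 (H(y, J) = (y*J)*0 = (J*y)*0 = 0)
a(h) = 2*h*(h + h²) (a(h) = (h + h)*(h + h²) = (2*h)*(h + h²) = 2*h*(h + h²))
1/(a(224) + H(564, -948)) = 1/(2*224²*(1 + 224) + 0) = 1/(2*50176*225 + 0) = 1/(22579200 + 0) = 1/22579200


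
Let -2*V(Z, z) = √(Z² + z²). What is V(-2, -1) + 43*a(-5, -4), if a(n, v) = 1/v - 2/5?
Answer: -559/20 - √5/2 ≈ -29.068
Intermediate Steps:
a(n, v) = -⅖ + 1/v (a(n, v) = 1/v - 2*⅕ = 1/v - ⅖ = -⅖ + 1/v)
V(Z, z) = -√(Z² + z²)/2
V(-2, -1) + 43*a(-5, -4) = -√((-2)² + (-1)²)/2 + 43*(-⅖ + 1/(-4)) = -√(4 + 1)/2 + 43*(-⅖ - ¼) = -√5/2 + 43*(-13/20) = -√5/2 - 559/20 = -559/20 - √5/2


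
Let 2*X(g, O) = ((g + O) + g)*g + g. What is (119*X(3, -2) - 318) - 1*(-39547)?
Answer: 80243/2 ≈ 40122.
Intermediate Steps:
X(g, O) = g/2 + g*(O + 2*g)/2 (X(g, O) = (((g + O) + g)*g + g)/2 = (((O + g) + g)*g + g)/2 = ((O + 2*g)*g + g)/2 = (g*(O + 2*g) + g)/2 = (g + g*(O + 2*g))/2 = g/2 + g*(O + 2*g)/2)
(119*X(3, -2) - 318) - 1*(-39547) = (119*((½)*3*(1 - 2 + 2*3)) - 318) - 1*(-39547) = (119*((½)*3*(1 - 2 + 6)) - 318) + 39547 = (119*((½)*3*5) - 318) + 39547 = (119*(15/2) - 318) + 39547 = (1785/2 - 318) + 39547 = 1149/2 + 39547 = 80243/2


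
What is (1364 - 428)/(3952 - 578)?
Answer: 468/1687 ≈ 0.27742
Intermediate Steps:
(1364 - 428)/(3952 - 578) = 936/3374 = 936*(1/3374) = 468/1687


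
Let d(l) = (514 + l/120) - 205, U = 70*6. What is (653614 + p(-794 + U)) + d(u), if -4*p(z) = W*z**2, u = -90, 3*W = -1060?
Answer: 156115627/12 ≈ 1.3010e+7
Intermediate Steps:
W = -1060/3 (W = (1/3)*(-1060) = -1060/3 ≈ -353.33)
U = 420
d(l) = 309 + l/120 (d(l) = (514 + l*(1/120)) - 205 = (514 + l/120) - 205 = 309 + l/120)
p(z) = 265*z**2/3 (p(z) = -(-265)*z**2/3 = 265*z**2/3)
(653614 + p(-794 + U)) + d(u) = (653614 + 265*(-794 + 420)**2/3) + (309 + (1/120)*(-90)) = (653614 + (265/3)*(-374)**2) + (309 - 3/4) = (653614 + (265/3)*139876) + 1233/4 = (653614 + 37067140/3) + 1233/4 = 39027982/3 + 1233/4 = 156115627/12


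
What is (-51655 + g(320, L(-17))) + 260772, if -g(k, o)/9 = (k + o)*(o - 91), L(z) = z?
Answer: 503633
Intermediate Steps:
g(k, o) = -9*(-91 + o)*(k + o) (g(k, o) = -9*(k + o)*(o - 91) = -9*(k + o)*(-91 + o) = -9*(-91 + o)*(k + o))
(-51655 + g(320, L(-17))) + 260772 = (-51655 + (-9*(-17)² + 819*320 + 819*(-17) - 9*320*(-17))) + 260772 = (-51655 + (-9*289 + 262080 - 13923 + 48960)) + 260772 = (-51655 + (-2601 + 262080 - 13923 + 48960)) + 260772 = (-51655 + 294516) + 260772 = 242861 + 260772 = 503633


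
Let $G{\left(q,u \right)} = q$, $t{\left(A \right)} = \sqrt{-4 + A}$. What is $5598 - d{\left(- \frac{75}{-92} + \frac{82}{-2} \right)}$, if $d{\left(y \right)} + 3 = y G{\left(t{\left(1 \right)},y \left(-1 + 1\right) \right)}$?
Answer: $5601 + \frac{3697 i \sqrt{3}}{92} \approx 5601.0 + 69.602 i$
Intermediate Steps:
$d{\left(y \right)} = -3 + i y \sqrt{3}$ ($d{\left(y \right)} = -3 + y \sqrt{-4 + 1} = -3 + y \sqrt{-3} = -3 + y i \sqrt{3} = -3 + i y \sqrt{3}$)
$5598 - d{\left(- \frac{75}{-92} + \frac{82}{-2} \right)} = 5598 - \left(-3 + i \left(- \frac{75}{-92} + \frac{82}{-2}\right) \sqrt{3}\right) = 5598 - \left(-3 + i \left(\left(-75\right) \left(- \frac{1}{92}\right) + 82 \left(- \frac{1}{2}\right)\right) \sqrt{3}\right) = 5598 - \left(-3 + i \left(\frac{75}{92} - 41\right) \sqrt{3}\right) = 5598 - \left(-3 + i \left(- \frac{3697}{92}\right) \sqrt{3}\right) = 5598 - \left(-3 - \frac{3697 i \sqrt{3}}{92}\right) = 5598 + \left(3 + \frac{3697 i \sqrt{3}}{92}\right) = 5601 + \frac{3697 i \sqrt{3}}{92}$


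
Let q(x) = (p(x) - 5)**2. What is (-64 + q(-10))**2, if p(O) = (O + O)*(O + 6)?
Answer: 30924721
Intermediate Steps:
p(O) = 2*O*(6 + O) (p(O) = (2*O)*(6 + O) = 2*O*(6 + O))
q(x) = (-5 + 2*x*(6 + x))**2 (q(x) = (2*x*(6 + x) - 5)**2 = (-5 + 2*x*(6 + x))**2)
(-64 + q(-10))**2 = (-64 + (-5 + 2*(-10)*(6 - 10))**2)**2 = (-64 + (-5 + 2*(-10)*(-4))**2)**2 = (-64 + (-5 + 80)**2)**2 = (-64 + 75**2)**2 = (-64 + 5625)**2 = 5561**2 = 30924721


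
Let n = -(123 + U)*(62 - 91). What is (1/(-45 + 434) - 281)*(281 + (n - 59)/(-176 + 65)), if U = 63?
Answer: -942089216/14393 ≈ -65455.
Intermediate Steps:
n = 5394 (n = -(123 + 63)*(62 - 91) = -186*(-29) = -1*(-5394) = 5394)
(1/(-45 + 434) - 281)*(281 + (n - 59)/(-176 + 65)) = (1/(-45 + 434) - 281)*(281 + (5394 - 59)/(-176 + 65)) = (1/389 - 281)*(281 + 5335/(-111)) = (1/389 - 281)*(281 + 5335*(-1/111)) = -109308*(281 - 5335/111)/389 = -109308/389*25856/111 = -942089216/14393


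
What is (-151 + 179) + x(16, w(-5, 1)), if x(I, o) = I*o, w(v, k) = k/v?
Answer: 124/5 ≈ 24.800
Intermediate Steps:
(-151 + 179) + x(16, w(-5, 1)) = (-151 + 179) + 16*(1/(-5)) = 28 + 16*(1*(-⅕)) = 28 + 16*(-⅕) = 28 - 16/5 = 124/5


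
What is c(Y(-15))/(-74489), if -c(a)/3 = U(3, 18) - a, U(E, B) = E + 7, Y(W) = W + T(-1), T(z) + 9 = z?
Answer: 105/74489 ≈ 0.0014096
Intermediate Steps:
T(z) = -9 + z
Y(W) = -10 + W (Y(W) = W + (-9 - 1) = W - 10 = -10 + W)
U(E, B) = 7 + E
c(a) = -30 + 3*a (c(a) = -3*((7 + 3) - a) = -3*(10 - a) = -30 + 3*a)
c(Y(-15))/(-74489) = (-30 + 3*(-10 - 15))/(-74489) = (-30 + 3*(-25))*(-1/74489) = (-30 - 75)*(-1/74489) = -105*(-1/74489) = 105/74489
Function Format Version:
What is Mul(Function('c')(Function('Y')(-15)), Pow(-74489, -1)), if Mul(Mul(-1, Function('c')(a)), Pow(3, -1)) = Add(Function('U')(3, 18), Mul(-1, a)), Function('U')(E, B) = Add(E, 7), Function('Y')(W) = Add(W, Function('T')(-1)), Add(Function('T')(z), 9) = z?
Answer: Rational(105, 74489) ≈ 0.0014096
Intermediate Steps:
Function('T')(z) = Add(-9, z)
Function('Y')(W) = Add(-10, W) (Function('Y')(W) = Add(W, Add(-9, -1)) = Add(W, -10) = Add(-10, W))
Function('U')(E, B) = Add(7, E)
Function('c')(a) = Add(-30, Mul(3, a)) (Function('c')(a) = Mul(-3, Add(Add(7, 3), Mul(-1, a))) = Mul(-3, Add(10, Mul(-1, a))) = Add(-30, Mul(3, a)))
Mul(Function('c')(Function('Y')(-15)), Pow(-74489, -1)) = Mul(Add(-30, Mul(3, Add(-10, -15))), Pow(-74489, -1)) = Mul(Add(-30, Mul(3, -25)), Rational(-1, 74489)) = Mul(Add(-30, -75), Rational(-1, 74489)) = Mul(-105, Rational(-1, 74489)) = Rational(105, 74489)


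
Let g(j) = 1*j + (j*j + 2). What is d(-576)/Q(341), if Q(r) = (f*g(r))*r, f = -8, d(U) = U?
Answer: 9/4971098 ≈ 1.8105e-6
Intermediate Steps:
g(j) = 2 + j + j**2 (g(j) = j + (j**2 + 2) = j + (2 + j**2) = 2 + j + j**2)
Q(r) = r*(-16 - 8*r - 8*r**2) (Q(r) = (-8*(2 + r + r**2))*r = (-16 - 8*r - 8*r**2)*r = r*(-16 - 8*r - 8*r**2))
d(-576)/Q(341) = -576*(-1/(2728*(2 + 341 + 341**2))) = -576*(-1/(2728*(2 + 341 + 116281))) = -576/((-8*341*116624)) = -576/(-318150272) = -576*(-1/318150272) = 9/4971098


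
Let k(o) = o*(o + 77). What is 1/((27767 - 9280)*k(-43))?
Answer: -1/27027994 ≈ -3.6999e-8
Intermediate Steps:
k(o) = o*(77 + o)
1/((27767 - 9280)*k(-43)) = 1/((27767 - 9280)*((-43*(77 - 43)))) = 1/(18487*((-43*34))) = (1/18487)/(-1462) = (1/18487)*(-1/1462) = -1/27027994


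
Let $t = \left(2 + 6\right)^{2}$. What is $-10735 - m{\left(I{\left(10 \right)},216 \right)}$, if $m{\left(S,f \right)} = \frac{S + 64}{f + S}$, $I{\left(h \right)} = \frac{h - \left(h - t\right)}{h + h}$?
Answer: $- \frac{1470737}{137} \approx -10735.0$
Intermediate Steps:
$t = 64$ ($t = 8^{2} = 64$)
$I{\left(h \right)} = \frac{32}{h}$ ($I{\left(h \right)} = \frac{h - \left(-64 + h\right)}{h + h} = \frac{64}{2 h} = 64 \frac{1}{2 h} = \frac{32}{h}$)
$m{\left(S,f \right)} = \frac{64 + S}{S + f}$
$-10735 - m{\left(I{\left(10 \right)},216 \right)} = -10735 - \frac{64 + \frac{32}{10}}{\frac{32}{10} + 216} = -10735 - \frac{64 + 32 \cdot \frac{1}{10}}{32 \cdot \frac{1}{10} + 216} = -10735 - \frac{64 + \frac{16}{5}}{\frac{16}{5} + 216} = -10735 - \frac{1}{\frac{1096}{5}} \cdot \frac{336}{5} = -10735 - \frac{5}{1096} \cdot \frac{336}{5} = -10735 - \frac{42}{137} = - \frac{1470737}{137}$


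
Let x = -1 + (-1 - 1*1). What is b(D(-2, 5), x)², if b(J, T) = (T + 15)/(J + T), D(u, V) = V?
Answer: 36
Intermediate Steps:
x = -3 (x = -1 + (-1 - 1) = -1 - 2 = -3)
b(J, T) = (15 + T)/(J + T)
b(D(-2, 5), x)² = ((15 - 3)/(5 - 3))² = (12/2)² = ((½)*12)² = 6² = 36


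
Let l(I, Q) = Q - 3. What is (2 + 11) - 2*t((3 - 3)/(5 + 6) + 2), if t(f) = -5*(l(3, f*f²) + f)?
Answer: 83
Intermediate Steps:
l(I, Q) = -3 + Q
t(f) = 15 - 5*f - 5*f³ (t(f) = -5*((-3 + f*f²) + f) = -5*((-3 + f³) + f) = -5*(-3 + f + f³) = 15 - 5*f - 5*f³)
(2 + 11) - 2*t((3 - 3)/(5 + 6) + 2) = (2 + 11) - 2*(15 - 5*((3 - 3)/(5 + 6) + 2) - 5*((3 - 3)/(5 + 6) + 2)³) = 13 - 2*(15 - 5*(0/11 + 2) - 5*(0/11 + 2)³) = 13 - 2*(15 - 5*(0*(1/11) + 2) - 5*(0*(1/11) + 2)³) = 13 - 2*(15 - 5*(0 + 2) - 5*(0 + 2)³) = 13 - 2*(15 - 5*2 - 5*2³) = 13 - 2*(15 - 10 - 5*8) = 13 - 2*(15 - 10 - 40) = 13 - 2*(-35) = 13 + 70 = 83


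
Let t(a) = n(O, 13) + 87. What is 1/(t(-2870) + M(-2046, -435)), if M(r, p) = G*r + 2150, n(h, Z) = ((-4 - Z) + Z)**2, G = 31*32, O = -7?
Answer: -1/2027379 ≈ -4.9325e-7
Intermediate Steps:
G = 992
n(h, Z) = 16 (n(h, Z) = (-4)**2 = 16)
M(r, p) = 2150 + 992*r (M(r, p) = 992*r + 2150 = 2150 + 992*r)
t(a) = 103 (t(a) = 16 + 87 = 103)
1/(t(-2870) + M(-2046, -435)) = 1/(103 + (2150 + 992*(-2046))) = 1/(103 + (2150 - 2029632)) = 1/(103 - 2027482) = 1/(-2027379) = -1/2027379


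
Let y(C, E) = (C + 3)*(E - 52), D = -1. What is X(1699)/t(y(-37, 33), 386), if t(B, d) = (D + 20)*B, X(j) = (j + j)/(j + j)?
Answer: 1/12274 ≈ 8.1473e-5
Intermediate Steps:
X(j) = 1 (X(j) = (2*j)/((2*j)) = (2*j)*(1/(2*j)) = 1)
y(C, E) = (-52 + E)*(3 + C) (y(C, E) = (3 + C)*(-52 + E) = (-52 + E)*(3 + C))
t(B, d) = 19*B (t(B, d) = (-1 + 20)*B = 19*B)
X(1699)/t(y(-37, 33), 386) = 1/(19*(-156 - 52*(-37) + 3*33 - 37*33)) = 1/(19*(-156 + 1924 + 99 - 1221)) = 1/(19*646) = 1/12274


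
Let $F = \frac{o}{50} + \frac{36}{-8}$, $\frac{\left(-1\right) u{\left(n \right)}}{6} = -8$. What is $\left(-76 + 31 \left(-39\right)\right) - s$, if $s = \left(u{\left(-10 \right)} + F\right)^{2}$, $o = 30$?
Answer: $- \frac{322981}{100} \approx -3229.8$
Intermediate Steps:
$u{\left(n \right)} = 48$ ($u{\left(n \right)} = \left(-6\right) \left(-8\right) = 48$)
$F = - \frac{39}{10}$ ($F = \frac{30}{50} + \frac{36}{-8} = 30 \cdot \frac{1}{50} + 36 \left(- \frac{1}{8}\right) = \frac{3}{5} - \frac{9}{2} = - \frac{39}{10} \approx -3.9$)
$s = \frac{194481}{100}$ ($s = \left(48 - \frac{39}{10}\right)^{2} = \left(\frac{441}{10}\right)^{2} = \frac{194481}{100} \approx 1944.8$)
$\left(-76 + 31 \left(-39\right)\right) - s = \left(-76 + 31 \left(-39\right)\right) - \frac{194481}{100} = \left(-76 - 1209\right) - \frac{194481}{100} = -1285 - \frac{194481}{100} = - \frac{322981}{100}$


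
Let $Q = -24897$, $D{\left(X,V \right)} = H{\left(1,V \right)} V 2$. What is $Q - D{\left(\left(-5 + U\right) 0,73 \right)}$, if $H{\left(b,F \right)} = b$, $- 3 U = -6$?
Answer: $-25043$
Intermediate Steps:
$U = 2$ ($U = \left(- \frac{1}{3}\right) \left(-6\right) = 2$)
$D{\left(X,V \right)} = 2 V$ ($D{\left(X,V \right)} = 1 V 2 = V 2 = 2 V$)
$Q - D{\left(\left(-5 + U\right) 0,73 \right)} = -24897 - 2 \cdot 73 = -24897 - 146 = -25043$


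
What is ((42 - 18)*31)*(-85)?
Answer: -63240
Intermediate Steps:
((42 - 18)*31)*(-85) = (24*31)*(-85) = 744*(-85) = -63240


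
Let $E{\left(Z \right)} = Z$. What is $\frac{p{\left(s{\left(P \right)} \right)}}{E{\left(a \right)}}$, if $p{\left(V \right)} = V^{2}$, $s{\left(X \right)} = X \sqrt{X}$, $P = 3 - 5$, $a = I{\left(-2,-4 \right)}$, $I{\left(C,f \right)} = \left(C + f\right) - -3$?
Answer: $\frac{8}{3} \approx 2.6667$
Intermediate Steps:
$I{\left(C,f \right)} = 3 + C + f$ ($I{\left(C,f \right)} = \left(C + f\right) + 3 = 3 + C + f$)
$a = -3$ ($a = 3 - 2 - 4 = -3$)
$P = -2$
$s{\left(X \right)} = X^{\frac{3}{2}}$
$\frac{p{\left(s{\left(P \right)} \right)}}{E{\left(a \right)}} = \frac{\left(\left(-2\right)^{\frac{3}{2}}\right)^{2}}{-3} = \left(- 2 i \sqrt{2}\right)^{2} \left(- \frac{1}{3}\right) = \left(-8\right) \left(- \frac{1}{3}\right) = \frac{8}{3}$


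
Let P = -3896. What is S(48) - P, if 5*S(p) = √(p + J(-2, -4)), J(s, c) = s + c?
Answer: 3896 + √42/5 ≈ 3897.3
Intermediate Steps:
J(s, c) = c + s
S(p) = √(-6 + p)/5 (S(p) = √(p + (-4 - 2))/5 = √(p - 6)/5 = √(-6 + p)/5)
S(48) - P = √(-6 + 48)/5 - 1*(-3896) = √42/5 + 3896 = 3896 + √42/5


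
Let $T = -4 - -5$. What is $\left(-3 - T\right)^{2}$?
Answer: $16$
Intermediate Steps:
$T = 1$ ($T = -4 + 5 = 1$)
$\left(-3 - T\right)^{2} = \left(-3 - 1\right)^{2} = \left(-4\right)^{2} = 16$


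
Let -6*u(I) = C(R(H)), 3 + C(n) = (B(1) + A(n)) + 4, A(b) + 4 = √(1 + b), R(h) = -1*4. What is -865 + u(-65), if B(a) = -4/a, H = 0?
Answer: -5183/6 - I*√3/6 ≈ -863.83 - 0.28868*I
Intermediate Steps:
R(h) = -4
A(b) = -4 + √(1 + b)
C(n) = -7 + √(1 + n) (C(n) = -3 + ((-4/1 + (-4 + √(1 + n))) + 4) = -3 + ((-4*1 + (-4 + √(1 + n))) + 4) = -3 + ((-4 + (-4 + √(1 + n))) + 4) = -3 + ((-8 + √(1 + n)) + 4) = -3 + (-4 + √(1 + n)) = -7 + √(1 + n))
u(I) = 7/6 - I*√3/6 (u(I) = -(-7 + √(1 - 4))/6 = -(-7 + √(-3))/6 = -(-7 + I*√3)/6 = 7/6 - I*√3/6)
-865 + u(-65) = -865 + (7/6 - I*√3/6) = -5183/6 - I*√3/6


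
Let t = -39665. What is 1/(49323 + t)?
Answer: 1/9658 ≈ 0.00010354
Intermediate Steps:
1/(49323 + t) = 1/(49323 - 39665) = 1/9658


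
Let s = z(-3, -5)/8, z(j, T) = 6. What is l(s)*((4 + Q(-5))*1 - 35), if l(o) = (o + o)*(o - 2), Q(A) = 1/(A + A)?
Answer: 933/16 ≈ 58.313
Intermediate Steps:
Q(A) = 1/(2*A)
s = ¾ (s = 6/8 = 6*(⅛) = ¾ ≈ 0.75000)
l(o) = 2*o*(-2 + o) (l(o) = (2*o)*(-2 + o) = 2*o*(-2 + o))
l(s)*((4 + Q(-5))*1 - 35) = (2*(¾)*(-2 + ¾))*((4 + (½)/(-5))*1 - 35) = (2*(¾)*(-5/4))*((4 + (½)*(-⅕))*1 - 35) = -15*((4 - ⅒)*1 - 35)/8 = -15*((39/10)*1 - 35)/8 = -15*(39/10 - 35)/8 = -15/8*(-311/10) = 933/16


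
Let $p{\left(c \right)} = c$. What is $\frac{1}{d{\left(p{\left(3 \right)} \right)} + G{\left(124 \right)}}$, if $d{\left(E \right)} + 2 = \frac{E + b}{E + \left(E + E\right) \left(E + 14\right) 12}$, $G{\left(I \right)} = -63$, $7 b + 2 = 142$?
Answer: $- \frac{1227}{79732} \approx -0.015389$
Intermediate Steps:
$b = 20$ ($b = - \frac{2}{7} + \frac{1}{7} \cdot 142 = - \frac{2}{7} + \frac{142}{7} = 20$)
$d{\left(E \right)} = -2 + \frac{20 + E}{E + 24 E \left(14 + E\right)}$ ($d{\left(E \right)} = -2 + \frac{E + 20}{E + \left(E + E\right) \left(E + 14\right) 12} = -2 + \frac{20 + E}{E + 2 E \left(14 + E\right) 12} = -2 + \frac{20 + E}{E + 24 E \left(14 + E\right)}$)
$\frac{1}{d{\left(p{\left(3 \right)} \right)} + G{\left(124 \right)}} = \frac{1}{\frac{20 - 2019 - 48 \cdot 3^{2}}{3 \left(337 + 24 \cdot 3\right)} - 63} = \frac{1}{\frac{20 - 2019 - 432}{3 \left(337 + 72\right)} - 63} = \frac{1}{\frac{20 - 2019 - 432}{3 \cdot 409} - 63} = \frac{1}{\frac{1}{3} \cdot \frac{1}{409} \left(-2431\right) - 63} = \frac{1}{- \frac{2431}{1227} - 63} = \frac{1}{- \frac{79732}{1227}} = - \frac{1227}{79732}$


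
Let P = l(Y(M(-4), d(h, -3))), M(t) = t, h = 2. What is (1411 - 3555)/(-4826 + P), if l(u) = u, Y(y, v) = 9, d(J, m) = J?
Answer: 2144/4817 ≈ 0.44509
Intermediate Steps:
P = 9
(1411 - 3555)/(-4826 + P) = (1411 - 3555)/(-4826 + 9) = -2144/(-4817) = -2144*(-1/4817) = 2144/4817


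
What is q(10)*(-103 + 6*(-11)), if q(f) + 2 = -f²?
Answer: 17238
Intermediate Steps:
q(f) = -2 - f²
q(10)*(-103 + 6*(-11)) = (-2 - 1*10²)*(-103 + 6*(-11)) = (-2 - 1*100)*(-103 - 66) = (-2 - 100)*(-169) = -102*(-169) = 17238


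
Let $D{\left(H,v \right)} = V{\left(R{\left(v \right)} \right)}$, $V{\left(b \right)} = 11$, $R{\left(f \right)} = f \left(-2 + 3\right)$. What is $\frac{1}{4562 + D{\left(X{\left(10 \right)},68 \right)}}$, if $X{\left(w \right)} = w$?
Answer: $\frac{1}{4573} \approx 0.00021867$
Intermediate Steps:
$R{\left(f \right)} = f$ ($R{\left(f \right)} = f 1 = f$)
$D{\left(H,v \right)} = 11$
$\frac{1}{4562 + D{\left(X{\left(10 \right)},68 \right)}} = \frac{1}{4562 + 11} = \frac{1}{4573}$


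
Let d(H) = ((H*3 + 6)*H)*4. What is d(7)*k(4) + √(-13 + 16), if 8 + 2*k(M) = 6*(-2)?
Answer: -7560 + √3 ≈ -7558.3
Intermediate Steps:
k(M) = -10 (k(M) = -4 + (6*(-2))/2 = -4 + (½)*(-12) = -4 - 6 = -10)
d(H) = 4*H*(6 + 3*H) (d(H) = ((3*H + 6)*H)*4 = ((6 + 3*H)*H)*4 = (H*(6 + 3*H))*4 = 4*H*(6 + 3*H))
d(7)*k(4) + √(-13 + 16) = (12*7*(2 + 7))*(-10) + √(-13 + 16) = (12*7*9)*(-10) + √3 = 756*(-10) + √3 = -7560 + √3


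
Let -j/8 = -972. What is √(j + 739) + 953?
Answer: 953 + √8515 ≈ 1045.3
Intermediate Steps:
j = 7776 (j = -8*(-972) = 7776)
√(j + 739) + 953 = √(7776 + 739) + 953 = √8515 + 953 = 953 + √8515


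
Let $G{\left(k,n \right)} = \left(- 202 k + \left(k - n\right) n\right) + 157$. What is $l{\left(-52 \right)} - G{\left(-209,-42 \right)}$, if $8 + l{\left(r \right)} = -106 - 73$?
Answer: $-49576$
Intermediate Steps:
$l{\left(r \right)} = -187$ ($l{\left(r \right)} = -8 - 179 = -187$)
$G{\left(k,n \right)} = 157 - 202 k + n \left(k - n\right)$ ($G{\left(k,n \right)} = \left(- 202 k + n \left(k - n\right)\right) + 157 = 157 - 202 k + n \left(k - n\right)$)
$l{\left(-52 \right)} - G{\left(-209,-42 \right)} = -187 - \left(157 - \left(-42\right)^{2} - -42218 - -8778\right) = -187 - \left(157 - 1764 + 42218 + 8778\right) = -187 - 49389 = -49576$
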